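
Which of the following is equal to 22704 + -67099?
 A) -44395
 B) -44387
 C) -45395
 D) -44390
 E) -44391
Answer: A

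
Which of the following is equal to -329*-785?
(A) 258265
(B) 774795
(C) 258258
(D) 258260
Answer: A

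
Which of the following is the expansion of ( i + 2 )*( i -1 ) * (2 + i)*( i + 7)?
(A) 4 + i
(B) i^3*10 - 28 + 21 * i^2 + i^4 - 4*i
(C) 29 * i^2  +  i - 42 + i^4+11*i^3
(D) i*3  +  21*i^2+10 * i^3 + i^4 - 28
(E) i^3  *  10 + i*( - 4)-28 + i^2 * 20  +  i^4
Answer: B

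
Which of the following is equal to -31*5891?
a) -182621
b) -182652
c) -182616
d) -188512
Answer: a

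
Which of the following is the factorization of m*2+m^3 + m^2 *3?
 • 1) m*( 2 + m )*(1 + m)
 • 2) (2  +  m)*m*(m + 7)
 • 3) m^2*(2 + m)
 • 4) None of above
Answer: 1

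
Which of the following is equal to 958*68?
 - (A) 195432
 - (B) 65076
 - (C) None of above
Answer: C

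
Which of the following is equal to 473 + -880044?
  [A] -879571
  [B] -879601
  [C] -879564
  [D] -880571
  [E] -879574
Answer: A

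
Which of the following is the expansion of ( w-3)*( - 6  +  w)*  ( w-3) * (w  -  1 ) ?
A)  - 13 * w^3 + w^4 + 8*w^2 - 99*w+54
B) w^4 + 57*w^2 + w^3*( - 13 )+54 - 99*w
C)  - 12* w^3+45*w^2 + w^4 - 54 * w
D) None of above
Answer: B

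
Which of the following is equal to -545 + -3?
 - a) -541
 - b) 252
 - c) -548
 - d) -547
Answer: c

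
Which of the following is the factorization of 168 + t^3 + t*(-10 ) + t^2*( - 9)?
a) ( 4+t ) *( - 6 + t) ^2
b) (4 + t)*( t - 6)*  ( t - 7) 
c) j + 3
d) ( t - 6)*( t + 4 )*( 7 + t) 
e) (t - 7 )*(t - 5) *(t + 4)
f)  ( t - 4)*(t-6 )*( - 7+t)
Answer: b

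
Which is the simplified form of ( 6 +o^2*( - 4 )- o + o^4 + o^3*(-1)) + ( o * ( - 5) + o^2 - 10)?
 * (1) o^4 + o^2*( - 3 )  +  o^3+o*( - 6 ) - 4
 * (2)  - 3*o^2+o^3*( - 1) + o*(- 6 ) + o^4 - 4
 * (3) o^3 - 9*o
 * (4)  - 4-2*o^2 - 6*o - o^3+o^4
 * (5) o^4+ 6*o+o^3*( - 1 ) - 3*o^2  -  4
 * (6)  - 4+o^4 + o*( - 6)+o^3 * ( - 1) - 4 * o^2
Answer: 2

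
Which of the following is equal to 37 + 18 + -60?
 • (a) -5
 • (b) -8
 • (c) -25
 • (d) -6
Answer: a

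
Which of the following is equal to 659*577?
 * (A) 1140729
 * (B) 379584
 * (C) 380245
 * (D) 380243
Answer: D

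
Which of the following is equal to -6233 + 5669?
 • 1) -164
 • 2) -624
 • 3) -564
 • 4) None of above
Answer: 3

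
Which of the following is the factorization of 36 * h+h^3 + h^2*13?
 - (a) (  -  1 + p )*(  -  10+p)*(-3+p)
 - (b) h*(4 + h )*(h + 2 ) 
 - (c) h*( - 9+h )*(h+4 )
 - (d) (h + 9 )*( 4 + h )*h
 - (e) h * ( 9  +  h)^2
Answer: d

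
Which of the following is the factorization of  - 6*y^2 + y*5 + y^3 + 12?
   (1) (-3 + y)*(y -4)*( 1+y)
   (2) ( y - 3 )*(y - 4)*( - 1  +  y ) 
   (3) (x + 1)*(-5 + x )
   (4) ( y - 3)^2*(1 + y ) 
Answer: 1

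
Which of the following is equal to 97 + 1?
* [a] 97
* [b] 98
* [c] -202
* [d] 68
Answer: b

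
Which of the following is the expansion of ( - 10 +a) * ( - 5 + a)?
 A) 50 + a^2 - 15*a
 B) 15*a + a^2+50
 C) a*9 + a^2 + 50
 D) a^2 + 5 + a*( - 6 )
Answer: A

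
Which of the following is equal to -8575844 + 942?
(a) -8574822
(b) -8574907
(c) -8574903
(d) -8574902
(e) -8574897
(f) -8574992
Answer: d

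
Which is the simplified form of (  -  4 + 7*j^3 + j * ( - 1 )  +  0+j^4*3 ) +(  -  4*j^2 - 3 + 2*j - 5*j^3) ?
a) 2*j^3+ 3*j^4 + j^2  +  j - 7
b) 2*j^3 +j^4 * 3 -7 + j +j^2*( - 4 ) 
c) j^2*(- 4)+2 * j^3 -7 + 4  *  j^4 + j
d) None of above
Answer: b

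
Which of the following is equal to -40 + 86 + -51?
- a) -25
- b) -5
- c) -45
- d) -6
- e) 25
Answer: b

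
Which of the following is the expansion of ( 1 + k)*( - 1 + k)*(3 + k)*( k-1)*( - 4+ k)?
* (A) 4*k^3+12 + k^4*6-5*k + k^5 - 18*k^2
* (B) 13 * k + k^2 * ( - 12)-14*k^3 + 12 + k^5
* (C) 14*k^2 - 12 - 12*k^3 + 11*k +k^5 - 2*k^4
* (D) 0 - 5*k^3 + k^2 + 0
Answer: C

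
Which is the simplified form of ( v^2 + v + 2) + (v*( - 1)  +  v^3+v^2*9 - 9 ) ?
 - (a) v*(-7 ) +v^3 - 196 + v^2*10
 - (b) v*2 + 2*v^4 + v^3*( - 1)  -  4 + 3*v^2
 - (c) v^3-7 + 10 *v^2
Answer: c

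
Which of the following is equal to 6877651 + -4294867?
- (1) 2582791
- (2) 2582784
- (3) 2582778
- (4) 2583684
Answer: 2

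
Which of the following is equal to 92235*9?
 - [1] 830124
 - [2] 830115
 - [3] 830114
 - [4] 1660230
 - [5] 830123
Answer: 2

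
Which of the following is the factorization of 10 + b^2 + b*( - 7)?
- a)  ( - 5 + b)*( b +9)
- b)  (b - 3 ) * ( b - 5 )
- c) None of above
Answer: c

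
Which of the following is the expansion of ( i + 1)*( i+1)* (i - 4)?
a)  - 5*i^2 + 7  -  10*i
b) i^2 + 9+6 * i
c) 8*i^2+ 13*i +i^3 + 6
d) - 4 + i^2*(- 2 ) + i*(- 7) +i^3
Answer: d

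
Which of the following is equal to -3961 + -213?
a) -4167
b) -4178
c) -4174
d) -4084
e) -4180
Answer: c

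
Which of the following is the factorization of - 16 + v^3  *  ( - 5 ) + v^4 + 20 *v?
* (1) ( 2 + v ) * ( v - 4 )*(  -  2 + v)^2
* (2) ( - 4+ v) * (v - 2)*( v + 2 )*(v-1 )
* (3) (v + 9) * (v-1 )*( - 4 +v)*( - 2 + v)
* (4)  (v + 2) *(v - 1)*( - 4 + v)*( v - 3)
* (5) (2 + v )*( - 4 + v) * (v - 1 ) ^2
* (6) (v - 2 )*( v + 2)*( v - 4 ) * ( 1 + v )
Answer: 2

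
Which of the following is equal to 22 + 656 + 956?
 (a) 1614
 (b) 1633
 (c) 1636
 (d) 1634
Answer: d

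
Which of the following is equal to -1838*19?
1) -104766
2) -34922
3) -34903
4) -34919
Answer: 2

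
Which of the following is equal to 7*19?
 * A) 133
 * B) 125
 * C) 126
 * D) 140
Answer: A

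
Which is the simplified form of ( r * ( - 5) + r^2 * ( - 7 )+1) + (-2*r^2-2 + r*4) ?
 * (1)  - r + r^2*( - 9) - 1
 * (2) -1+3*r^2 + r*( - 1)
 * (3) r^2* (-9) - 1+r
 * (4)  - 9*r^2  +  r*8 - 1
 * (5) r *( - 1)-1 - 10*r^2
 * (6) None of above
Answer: 1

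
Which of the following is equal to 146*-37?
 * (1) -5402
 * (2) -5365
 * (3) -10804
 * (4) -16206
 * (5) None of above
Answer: 1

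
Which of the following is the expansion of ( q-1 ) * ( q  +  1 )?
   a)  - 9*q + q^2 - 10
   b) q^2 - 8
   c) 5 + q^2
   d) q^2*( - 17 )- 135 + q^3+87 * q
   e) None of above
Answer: e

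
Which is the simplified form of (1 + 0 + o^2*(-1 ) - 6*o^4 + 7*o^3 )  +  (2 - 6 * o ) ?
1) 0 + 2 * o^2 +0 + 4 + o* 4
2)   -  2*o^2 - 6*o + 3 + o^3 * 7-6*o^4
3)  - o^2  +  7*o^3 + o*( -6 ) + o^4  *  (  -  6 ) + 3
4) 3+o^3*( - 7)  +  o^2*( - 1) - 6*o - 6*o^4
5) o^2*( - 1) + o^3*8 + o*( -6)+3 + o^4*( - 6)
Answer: 3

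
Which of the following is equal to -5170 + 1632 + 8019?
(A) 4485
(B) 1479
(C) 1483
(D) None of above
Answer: D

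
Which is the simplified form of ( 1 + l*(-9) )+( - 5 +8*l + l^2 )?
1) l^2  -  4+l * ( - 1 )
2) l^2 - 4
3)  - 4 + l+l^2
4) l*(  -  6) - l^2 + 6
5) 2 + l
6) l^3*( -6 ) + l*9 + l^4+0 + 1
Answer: 1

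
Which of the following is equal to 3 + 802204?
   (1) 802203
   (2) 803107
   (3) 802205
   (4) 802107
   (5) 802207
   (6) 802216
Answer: 5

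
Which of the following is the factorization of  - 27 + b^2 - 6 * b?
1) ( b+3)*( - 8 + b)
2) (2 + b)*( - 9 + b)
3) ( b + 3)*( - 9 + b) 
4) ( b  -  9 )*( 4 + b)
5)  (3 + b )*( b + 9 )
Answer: 3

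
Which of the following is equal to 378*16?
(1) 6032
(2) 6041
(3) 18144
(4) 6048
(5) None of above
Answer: 4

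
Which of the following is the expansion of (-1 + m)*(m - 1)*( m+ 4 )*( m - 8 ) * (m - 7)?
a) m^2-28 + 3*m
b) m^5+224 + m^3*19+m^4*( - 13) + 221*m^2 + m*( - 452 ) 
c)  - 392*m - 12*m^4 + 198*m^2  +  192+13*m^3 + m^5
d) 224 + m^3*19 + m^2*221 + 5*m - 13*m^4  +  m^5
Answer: b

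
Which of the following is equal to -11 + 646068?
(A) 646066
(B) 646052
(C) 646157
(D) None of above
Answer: D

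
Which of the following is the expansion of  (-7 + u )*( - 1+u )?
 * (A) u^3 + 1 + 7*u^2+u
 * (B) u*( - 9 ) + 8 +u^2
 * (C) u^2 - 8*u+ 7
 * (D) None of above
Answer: C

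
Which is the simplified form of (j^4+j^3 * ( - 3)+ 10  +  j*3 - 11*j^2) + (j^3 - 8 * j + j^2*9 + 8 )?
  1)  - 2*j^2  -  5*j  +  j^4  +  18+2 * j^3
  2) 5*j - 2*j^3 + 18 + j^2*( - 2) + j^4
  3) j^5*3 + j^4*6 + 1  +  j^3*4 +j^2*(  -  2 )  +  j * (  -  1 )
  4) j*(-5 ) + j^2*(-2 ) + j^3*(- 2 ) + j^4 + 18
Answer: 4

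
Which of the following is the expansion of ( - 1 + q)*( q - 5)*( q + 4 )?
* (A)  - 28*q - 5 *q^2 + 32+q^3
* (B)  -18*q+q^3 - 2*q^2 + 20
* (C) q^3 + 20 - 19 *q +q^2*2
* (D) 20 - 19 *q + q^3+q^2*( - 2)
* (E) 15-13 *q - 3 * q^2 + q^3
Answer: D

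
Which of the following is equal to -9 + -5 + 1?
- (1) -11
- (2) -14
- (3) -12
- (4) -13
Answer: 4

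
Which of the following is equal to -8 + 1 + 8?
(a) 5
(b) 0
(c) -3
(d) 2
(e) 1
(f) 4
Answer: e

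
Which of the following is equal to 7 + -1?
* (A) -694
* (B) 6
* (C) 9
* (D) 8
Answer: B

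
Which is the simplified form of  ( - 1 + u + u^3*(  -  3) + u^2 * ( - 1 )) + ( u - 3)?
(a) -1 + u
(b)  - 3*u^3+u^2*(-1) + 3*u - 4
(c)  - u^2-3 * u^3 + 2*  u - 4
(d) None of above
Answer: c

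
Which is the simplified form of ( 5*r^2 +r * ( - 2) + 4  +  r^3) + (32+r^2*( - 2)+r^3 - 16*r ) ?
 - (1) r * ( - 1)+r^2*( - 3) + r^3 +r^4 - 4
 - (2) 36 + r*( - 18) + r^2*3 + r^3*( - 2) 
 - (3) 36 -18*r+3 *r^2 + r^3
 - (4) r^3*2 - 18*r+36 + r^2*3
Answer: 4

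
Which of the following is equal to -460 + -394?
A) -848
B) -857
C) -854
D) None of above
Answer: C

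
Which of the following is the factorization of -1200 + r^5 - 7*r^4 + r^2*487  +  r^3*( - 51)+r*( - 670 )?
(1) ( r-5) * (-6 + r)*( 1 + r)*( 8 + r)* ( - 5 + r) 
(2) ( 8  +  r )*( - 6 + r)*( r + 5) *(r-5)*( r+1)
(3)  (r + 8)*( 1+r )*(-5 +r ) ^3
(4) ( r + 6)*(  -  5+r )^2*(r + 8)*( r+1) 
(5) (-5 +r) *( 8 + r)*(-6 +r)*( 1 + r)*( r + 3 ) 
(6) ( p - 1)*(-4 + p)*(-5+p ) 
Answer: 1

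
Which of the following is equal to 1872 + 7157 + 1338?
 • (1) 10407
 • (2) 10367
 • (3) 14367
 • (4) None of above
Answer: 2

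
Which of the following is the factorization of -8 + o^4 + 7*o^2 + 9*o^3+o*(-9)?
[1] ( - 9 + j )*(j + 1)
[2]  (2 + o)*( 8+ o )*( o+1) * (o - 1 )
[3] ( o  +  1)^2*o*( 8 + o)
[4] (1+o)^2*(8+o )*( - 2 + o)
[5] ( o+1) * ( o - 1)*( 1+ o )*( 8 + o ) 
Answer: 5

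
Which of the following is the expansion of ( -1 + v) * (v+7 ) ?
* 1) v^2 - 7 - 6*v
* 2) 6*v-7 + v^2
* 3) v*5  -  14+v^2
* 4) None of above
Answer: 2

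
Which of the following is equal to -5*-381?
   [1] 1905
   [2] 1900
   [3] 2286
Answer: 1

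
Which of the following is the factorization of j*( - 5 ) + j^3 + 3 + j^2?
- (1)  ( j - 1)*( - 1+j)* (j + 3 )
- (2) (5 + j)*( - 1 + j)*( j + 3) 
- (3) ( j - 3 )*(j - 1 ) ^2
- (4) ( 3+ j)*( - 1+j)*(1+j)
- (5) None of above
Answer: 1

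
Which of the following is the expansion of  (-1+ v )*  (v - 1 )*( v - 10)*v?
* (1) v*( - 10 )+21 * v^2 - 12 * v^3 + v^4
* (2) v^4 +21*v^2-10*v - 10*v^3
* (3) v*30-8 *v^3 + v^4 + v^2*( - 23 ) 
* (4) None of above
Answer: 1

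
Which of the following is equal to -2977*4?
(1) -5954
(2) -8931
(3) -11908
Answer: 3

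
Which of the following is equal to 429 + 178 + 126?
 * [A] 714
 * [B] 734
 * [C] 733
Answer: C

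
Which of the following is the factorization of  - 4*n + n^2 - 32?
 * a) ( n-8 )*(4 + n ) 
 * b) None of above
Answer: a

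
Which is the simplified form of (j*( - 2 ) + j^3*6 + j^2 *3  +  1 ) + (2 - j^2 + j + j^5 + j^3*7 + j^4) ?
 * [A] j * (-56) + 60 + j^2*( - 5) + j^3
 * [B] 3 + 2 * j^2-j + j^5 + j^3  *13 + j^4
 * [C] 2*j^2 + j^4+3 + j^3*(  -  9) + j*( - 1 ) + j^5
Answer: B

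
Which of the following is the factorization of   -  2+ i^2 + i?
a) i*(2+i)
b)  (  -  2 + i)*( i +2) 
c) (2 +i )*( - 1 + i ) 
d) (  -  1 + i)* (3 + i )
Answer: c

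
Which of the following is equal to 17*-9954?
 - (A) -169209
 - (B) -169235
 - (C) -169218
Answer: C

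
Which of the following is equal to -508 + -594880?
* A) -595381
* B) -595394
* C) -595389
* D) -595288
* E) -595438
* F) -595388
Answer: F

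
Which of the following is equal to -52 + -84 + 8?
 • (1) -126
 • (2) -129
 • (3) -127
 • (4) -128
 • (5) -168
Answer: 4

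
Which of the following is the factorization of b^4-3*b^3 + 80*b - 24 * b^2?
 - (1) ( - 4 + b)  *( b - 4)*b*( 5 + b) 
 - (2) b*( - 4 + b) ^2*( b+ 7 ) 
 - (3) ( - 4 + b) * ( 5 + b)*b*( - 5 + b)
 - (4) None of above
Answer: 1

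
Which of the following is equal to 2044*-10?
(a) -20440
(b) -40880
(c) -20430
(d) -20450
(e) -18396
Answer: a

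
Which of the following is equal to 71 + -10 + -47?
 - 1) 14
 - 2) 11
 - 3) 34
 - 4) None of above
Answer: 1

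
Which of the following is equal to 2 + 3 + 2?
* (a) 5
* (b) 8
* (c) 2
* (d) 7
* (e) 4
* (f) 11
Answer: d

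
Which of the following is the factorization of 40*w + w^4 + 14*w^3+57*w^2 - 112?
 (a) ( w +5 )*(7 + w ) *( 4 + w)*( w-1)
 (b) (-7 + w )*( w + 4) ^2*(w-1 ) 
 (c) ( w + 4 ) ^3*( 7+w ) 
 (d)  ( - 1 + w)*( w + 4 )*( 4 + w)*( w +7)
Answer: d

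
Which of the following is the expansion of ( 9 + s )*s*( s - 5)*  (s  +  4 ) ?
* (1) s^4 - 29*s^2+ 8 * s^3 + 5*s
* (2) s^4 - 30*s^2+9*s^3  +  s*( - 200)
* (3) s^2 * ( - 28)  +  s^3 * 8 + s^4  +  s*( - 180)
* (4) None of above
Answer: 4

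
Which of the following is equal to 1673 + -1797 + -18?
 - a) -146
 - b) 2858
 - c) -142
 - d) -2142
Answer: c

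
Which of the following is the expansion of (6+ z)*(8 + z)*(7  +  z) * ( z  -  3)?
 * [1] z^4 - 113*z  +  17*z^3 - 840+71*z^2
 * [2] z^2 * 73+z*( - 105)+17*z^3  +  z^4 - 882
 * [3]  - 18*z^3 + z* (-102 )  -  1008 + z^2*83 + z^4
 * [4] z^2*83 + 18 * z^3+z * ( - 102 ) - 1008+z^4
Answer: 4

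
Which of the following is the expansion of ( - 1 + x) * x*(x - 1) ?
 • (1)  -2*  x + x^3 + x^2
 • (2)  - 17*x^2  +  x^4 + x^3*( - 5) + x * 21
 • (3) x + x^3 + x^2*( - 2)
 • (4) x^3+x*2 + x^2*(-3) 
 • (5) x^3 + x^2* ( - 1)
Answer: 3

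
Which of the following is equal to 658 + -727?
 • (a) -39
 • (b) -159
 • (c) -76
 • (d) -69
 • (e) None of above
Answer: d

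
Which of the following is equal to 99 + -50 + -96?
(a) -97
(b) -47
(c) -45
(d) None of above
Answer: b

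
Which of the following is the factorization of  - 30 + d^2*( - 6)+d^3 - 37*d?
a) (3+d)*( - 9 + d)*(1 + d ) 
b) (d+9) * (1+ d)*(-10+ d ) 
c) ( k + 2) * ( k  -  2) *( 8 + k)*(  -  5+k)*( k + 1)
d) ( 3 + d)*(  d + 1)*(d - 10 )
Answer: d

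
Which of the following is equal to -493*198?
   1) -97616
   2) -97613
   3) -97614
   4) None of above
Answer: 3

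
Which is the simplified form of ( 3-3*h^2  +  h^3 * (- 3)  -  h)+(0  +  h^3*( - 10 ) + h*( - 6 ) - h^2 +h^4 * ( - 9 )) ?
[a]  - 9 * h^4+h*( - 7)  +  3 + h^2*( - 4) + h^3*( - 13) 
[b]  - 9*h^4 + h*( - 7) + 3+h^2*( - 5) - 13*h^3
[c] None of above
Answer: a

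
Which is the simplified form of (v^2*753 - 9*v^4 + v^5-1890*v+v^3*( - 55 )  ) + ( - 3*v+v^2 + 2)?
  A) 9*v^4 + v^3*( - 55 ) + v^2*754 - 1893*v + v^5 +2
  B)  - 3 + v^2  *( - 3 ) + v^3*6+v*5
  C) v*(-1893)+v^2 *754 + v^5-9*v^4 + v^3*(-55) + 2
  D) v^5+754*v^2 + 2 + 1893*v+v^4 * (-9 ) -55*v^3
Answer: C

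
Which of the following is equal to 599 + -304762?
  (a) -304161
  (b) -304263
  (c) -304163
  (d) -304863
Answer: c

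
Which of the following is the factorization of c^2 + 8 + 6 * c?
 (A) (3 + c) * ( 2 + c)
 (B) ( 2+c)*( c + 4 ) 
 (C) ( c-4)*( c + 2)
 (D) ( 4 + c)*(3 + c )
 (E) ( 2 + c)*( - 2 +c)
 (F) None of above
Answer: B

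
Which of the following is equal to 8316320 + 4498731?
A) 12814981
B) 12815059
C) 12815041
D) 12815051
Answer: D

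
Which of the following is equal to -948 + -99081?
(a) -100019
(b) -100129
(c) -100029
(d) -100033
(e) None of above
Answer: c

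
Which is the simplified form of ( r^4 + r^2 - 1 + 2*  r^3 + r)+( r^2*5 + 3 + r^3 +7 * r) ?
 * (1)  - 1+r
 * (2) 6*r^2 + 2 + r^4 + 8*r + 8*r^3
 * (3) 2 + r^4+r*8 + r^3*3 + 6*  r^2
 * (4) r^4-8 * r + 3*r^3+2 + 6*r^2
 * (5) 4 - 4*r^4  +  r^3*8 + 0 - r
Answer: 3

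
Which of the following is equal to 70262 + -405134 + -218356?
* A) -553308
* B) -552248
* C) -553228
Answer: C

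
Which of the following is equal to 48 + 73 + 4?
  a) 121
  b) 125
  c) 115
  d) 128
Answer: b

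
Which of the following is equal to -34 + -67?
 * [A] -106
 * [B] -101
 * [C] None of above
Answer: B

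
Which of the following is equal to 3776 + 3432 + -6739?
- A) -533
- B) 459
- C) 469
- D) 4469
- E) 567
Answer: C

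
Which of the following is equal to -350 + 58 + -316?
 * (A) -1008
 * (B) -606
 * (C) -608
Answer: C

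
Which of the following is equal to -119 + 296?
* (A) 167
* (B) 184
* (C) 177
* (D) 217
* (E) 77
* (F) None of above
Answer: C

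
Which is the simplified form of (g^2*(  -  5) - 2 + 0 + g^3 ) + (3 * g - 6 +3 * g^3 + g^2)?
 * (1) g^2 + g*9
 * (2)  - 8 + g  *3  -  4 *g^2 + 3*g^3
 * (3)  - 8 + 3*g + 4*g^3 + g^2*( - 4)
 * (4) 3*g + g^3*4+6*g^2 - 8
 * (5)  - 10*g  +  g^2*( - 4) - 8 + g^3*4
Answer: 3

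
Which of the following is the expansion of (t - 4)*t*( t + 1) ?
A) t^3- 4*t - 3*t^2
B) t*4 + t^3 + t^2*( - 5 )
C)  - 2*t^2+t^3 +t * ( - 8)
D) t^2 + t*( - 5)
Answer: A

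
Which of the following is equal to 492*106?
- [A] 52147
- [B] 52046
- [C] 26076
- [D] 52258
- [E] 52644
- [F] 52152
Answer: F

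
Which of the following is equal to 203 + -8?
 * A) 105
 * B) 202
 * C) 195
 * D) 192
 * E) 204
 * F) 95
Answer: C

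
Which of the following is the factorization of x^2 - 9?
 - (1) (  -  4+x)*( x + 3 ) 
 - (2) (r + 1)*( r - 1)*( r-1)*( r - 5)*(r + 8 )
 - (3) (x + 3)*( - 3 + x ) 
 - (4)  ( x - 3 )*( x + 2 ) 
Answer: 3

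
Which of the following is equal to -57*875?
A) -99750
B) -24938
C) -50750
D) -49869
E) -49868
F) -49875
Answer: F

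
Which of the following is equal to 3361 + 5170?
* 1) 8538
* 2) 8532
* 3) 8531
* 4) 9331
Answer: 3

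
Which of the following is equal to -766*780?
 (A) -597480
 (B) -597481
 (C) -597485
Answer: A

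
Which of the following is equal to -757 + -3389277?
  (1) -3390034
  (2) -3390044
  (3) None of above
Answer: 1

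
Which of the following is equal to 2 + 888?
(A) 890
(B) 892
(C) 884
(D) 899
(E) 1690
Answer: A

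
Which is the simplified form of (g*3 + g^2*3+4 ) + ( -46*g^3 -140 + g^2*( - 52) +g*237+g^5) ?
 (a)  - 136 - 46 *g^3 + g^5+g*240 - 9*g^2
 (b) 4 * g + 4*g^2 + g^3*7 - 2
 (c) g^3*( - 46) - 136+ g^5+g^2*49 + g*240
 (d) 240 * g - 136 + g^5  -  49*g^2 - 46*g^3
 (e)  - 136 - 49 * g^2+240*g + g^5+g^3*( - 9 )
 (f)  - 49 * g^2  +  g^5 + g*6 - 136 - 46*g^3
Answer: d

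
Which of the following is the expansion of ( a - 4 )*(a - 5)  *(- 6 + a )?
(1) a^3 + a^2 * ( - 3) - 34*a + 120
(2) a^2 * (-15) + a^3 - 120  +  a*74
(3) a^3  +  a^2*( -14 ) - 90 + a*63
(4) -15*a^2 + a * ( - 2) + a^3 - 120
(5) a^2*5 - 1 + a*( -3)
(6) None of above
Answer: 2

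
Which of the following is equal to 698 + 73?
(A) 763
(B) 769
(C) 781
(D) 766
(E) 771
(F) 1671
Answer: E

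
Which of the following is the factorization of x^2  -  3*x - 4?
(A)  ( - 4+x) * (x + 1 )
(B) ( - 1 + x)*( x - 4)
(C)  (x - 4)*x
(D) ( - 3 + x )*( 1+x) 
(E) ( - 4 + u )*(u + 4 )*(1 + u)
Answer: A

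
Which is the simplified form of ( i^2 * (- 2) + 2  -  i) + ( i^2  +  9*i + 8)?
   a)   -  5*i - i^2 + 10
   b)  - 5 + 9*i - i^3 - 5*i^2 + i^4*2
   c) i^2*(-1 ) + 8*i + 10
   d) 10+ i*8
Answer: c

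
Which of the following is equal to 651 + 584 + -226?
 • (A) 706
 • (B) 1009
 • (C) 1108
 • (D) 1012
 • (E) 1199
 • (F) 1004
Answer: B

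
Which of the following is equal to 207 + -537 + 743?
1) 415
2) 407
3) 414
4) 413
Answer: 4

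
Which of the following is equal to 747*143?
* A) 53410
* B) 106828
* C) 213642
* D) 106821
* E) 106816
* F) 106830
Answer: D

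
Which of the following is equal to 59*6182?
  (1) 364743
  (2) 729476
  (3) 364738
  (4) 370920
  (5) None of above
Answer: 3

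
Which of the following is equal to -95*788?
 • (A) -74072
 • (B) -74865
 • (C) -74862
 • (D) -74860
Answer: D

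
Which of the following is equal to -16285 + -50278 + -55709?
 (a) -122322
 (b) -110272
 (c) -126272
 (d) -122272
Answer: d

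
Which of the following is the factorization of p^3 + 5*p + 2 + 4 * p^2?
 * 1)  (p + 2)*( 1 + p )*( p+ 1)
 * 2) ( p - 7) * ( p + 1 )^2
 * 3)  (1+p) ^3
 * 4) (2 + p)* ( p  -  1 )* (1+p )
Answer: 1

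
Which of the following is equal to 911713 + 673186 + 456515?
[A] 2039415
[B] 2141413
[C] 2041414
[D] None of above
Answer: C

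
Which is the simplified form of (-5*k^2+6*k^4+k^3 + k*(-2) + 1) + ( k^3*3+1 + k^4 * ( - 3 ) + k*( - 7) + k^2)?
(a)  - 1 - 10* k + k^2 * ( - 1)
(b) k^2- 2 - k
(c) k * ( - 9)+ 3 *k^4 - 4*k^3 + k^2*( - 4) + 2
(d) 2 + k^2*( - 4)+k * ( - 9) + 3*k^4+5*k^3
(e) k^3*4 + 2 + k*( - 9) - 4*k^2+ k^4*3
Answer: e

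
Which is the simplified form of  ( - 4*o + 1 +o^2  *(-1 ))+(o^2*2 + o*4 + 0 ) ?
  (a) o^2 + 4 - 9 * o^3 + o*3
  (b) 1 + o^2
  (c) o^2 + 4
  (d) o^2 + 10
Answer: b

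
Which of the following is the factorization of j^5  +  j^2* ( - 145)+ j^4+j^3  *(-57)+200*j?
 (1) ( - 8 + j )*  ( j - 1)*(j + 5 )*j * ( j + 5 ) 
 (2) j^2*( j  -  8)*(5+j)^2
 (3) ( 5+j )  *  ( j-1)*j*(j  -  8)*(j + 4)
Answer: 1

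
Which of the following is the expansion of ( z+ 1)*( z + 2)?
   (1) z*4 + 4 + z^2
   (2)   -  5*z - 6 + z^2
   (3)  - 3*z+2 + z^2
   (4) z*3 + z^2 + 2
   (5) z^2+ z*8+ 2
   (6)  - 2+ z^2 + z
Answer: 4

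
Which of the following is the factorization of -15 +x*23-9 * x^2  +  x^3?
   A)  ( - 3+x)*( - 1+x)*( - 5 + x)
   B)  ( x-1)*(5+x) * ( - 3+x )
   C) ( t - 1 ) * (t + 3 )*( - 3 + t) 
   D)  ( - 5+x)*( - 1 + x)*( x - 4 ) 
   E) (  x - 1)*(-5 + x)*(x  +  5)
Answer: A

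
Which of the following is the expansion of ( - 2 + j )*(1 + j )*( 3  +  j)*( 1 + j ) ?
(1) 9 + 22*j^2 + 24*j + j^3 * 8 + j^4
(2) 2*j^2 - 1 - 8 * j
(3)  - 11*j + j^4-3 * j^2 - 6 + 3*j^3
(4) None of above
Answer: 3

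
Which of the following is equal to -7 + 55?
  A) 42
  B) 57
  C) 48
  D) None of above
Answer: C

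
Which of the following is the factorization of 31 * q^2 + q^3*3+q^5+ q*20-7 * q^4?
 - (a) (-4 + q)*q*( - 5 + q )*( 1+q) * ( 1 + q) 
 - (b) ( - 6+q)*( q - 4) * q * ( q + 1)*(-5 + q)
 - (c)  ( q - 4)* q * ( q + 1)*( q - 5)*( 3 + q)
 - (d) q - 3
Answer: a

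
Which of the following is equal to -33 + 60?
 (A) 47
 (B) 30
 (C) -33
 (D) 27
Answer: D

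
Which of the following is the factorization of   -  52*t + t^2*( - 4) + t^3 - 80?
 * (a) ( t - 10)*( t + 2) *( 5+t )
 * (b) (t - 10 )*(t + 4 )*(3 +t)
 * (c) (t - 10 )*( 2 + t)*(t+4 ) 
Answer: c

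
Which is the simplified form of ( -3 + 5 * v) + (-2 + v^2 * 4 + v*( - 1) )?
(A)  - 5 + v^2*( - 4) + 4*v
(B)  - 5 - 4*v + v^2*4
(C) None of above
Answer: C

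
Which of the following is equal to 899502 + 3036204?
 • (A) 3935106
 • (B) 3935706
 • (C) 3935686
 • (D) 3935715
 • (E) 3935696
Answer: B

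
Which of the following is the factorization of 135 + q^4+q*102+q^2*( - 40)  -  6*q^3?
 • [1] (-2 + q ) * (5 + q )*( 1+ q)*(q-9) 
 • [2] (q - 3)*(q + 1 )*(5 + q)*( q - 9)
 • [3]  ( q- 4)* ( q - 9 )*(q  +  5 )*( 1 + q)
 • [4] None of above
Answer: 2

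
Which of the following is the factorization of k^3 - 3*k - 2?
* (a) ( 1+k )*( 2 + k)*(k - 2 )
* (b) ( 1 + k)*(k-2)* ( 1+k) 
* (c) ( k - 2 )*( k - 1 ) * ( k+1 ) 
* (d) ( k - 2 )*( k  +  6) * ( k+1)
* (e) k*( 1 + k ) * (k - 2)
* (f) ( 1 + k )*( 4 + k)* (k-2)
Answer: b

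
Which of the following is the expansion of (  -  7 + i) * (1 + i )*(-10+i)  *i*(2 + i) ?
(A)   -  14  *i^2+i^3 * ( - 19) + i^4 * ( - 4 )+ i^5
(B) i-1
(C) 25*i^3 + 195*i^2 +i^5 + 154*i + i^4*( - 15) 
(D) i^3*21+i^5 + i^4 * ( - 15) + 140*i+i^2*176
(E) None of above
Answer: E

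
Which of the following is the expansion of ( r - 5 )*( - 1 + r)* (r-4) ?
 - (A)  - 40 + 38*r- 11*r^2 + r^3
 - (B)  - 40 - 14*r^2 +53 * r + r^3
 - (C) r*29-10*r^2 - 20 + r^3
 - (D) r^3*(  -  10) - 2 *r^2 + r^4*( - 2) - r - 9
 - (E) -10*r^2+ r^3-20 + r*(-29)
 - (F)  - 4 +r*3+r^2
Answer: C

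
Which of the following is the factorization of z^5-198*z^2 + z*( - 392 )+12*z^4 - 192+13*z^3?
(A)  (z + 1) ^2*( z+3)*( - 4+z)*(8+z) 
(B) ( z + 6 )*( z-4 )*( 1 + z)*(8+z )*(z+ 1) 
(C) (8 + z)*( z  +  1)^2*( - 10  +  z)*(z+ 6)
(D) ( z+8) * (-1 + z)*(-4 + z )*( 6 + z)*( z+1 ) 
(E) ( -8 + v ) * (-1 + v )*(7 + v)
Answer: B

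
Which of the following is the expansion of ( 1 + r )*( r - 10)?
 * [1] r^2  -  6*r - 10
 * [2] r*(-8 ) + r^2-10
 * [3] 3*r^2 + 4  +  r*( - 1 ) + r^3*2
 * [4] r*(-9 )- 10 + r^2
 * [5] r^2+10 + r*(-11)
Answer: 4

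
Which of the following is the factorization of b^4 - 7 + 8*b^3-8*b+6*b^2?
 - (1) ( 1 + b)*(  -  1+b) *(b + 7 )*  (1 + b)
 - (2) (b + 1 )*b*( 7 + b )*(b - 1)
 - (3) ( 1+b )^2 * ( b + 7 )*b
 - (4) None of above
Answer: 1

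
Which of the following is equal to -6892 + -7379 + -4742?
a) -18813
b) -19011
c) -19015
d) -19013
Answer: d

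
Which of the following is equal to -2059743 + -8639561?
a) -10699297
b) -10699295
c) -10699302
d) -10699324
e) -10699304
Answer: e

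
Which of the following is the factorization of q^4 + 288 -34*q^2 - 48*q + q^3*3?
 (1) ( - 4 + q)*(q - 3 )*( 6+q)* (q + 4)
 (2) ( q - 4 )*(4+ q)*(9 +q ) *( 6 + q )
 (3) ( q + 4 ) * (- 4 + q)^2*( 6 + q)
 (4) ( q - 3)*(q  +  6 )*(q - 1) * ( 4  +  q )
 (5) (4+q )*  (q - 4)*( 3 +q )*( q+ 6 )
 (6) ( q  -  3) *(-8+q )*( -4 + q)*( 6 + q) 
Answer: 1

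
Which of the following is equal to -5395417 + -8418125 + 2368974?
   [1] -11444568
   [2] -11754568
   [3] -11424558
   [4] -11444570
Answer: 1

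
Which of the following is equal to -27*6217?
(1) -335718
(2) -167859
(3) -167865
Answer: 2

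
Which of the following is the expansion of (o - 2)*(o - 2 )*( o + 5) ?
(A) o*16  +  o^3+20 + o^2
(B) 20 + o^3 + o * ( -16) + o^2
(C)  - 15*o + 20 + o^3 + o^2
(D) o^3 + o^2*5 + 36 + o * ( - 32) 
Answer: B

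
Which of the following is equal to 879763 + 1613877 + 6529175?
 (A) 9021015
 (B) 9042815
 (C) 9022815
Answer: C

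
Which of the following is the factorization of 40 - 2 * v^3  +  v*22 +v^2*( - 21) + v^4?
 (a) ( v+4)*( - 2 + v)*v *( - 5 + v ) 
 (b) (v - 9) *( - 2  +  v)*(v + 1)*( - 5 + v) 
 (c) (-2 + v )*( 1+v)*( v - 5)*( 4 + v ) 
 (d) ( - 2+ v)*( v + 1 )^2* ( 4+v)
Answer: c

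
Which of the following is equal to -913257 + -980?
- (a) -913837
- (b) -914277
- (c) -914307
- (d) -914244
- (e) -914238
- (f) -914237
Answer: f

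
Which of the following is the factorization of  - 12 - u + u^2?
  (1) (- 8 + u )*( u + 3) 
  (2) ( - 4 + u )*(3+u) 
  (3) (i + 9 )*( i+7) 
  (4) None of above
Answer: 2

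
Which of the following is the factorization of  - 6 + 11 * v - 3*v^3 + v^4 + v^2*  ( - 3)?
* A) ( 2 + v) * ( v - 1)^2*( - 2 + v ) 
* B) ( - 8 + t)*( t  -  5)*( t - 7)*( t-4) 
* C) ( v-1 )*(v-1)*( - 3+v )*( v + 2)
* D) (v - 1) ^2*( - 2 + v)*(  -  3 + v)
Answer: C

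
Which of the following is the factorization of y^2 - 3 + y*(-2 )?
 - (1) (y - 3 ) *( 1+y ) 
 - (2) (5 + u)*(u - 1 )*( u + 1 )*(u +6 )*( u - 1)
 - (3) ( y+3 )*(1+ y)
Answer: 1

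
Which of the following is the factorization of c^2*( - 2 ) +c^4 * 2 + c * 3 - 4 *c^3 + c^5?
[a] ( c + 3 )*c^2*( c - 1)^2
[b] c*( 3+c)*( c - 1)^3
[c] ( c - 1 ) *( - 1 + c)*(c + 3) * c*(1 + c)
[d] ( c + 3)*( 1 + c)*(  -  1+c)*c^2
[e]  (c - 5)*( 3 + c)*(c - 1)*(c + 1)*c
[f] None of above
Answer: c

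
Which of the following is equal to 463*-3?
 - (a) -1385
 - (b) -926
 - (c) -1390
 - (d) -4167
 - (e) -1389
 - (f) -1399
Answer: e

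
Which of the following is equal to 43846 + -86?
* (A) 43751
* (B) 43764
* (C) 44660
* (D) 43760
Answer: D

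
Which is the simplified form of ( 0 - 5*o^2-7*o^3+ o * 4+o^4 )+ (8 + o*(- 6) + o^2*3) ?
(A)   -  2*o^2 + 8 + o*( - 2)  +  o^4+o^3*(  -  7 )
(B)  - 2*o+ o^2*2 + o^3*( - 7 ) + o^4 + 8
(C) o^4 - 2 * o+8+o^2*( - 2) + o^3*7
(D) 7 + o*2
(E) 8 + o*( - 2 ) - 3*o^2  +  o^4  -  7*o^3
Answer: A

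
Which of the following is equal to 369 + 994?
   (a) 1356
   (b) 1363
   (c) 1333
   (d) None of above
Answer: b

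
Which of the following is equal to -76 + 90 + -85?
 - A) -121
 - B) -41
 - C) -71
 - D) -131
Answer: C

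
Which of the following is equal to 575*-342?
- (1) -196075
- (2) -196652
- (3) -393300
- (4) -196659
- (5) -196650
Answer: 5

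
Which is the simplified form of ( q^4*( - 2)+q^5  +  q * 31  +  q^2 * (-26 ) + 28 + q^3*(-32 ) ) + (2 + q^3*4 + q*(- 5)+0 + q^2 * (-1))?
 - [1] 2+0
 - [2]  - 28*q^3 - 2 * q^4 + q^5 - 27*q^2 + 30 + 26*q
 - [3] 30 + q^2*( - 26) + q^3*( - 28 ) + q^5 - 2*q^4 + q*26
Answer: 2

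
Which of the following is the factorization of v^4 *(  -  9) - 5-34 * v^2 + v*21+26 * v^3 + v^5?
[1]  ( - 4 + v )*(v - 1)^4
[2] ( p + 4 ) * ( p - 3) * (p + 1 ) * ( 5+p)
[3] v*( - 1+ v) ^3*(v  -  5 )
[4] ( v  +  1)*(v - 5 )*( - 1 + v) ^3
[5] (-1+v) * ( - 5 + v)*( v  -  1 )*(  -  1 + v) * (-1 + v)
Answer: 5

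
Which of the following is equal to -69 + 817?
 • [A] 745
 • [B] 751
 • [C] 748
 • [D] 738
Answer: C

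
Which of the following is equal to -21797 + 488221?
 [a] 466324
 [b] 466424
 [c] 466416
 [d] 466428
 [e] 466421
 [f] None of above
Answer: b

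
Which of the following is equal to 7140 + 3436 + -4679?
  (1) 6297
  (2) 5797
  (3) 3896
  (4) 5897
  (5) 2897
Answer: 4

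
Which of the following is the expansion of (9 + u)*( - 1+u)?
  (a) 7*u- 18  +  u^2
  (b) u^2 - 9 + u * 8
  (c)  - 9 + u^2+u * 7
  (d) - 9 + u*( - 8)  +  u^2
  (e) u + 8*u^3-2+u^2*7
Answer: b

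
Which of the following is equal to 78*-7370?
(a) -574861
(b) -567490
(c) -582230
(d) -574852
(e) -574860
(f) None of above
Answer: e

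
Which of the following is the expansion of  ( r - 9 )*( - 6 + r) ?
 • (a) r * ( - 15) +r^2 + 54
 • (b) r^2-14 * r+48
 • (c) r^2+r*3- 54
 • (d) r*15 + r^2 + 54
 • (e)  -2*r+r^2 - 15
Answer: a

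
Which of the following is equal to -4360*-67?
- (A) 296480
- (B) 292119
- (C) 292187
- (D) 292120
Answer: D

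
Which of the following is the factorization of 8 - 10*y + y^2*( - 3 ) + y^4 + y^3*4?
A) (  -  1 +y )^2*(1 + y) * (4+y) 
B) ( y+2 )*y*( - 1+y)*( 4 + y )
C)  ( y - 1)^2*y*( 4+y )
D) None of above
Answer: D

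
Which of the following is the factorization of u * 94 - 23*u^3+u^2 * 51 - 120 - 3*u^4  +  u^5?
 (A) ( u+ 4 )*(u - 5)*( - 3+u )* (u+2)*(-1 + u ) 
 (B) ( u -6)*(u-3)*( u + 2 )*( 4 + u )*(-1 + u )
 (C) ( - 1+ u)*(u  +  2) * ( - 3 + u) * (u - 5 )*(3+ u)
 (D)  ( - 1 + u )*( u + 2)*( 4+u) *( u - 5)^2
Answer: A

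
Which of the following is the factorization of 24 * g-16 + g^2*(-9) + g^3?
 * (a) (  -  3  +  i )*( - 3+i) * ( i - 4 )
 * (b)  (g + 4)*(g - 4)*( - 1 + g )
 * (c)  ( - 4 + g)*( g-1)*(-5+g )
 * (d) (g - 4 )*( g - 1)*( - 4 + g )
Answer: d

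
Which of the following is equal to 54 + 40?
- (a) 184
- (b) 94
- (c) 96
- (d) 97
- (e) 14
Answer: b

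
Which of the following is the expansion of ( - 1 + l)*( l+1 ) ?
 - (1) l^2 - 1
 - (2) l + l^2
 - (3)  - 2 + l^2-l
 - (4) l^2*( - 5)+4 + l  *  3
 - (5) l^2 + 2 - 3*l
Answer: 1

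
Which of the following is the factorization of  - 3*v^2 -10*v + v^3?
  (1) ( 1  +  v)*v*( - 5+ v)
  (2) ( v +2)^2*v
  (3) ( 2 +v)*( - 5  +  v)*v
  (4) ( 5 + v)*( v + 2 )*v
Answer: 3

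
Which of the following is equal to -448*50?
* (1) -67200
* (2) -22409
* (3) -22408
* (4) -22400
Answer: 4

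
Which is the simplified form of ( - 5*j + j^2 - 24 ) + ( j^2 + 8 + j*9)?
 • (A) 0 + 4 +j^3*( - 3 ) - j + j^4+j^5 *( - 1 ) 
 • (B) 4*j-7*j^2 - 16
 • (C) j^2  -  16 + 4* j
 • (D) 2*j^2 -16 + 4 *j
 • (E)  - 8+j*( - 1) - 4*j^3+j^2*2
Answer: D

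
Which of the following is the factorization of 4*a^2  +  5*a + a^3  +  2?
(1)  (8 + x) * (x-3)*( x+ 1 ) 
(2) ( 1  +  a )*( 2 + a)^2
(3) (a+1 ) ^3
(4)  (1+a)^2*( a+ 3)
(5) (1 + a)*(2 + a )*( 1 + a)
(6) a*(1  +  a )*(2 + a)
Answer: 5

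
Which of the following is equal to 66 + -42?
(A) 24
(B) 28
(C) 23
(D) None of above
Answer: A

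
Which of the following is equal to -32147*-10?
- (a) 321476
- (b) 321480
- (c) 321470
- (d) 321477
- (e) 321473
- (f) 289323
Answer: c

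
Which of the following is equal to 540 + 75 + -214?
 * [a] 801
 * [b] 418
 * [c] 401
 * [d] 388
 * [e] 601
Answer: c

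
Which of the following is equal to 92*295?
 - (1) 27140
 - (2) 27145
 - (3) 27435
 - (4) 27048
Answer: 1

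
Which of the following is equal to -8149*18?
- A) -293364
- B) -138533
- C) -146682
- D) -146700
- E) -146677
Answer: C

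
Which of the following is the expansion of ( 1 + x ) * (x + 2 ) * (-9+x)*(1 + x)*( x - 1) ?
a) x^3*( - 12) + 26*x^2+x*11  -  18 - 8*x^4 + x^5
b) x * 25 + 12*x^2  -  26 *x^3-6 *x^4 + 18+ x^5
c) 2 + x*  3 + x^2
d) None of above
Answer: d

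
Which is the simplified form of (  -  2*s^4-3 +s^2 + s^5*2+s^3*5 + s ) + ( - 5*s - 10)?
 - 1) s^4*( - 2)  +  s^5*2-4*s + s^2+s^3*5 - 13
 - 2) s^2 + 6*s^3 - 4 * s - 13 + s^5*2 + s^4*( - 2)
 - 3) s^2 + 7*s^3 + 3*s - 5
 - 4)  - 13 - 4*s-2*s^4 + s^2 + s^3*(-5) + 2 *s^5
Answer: 1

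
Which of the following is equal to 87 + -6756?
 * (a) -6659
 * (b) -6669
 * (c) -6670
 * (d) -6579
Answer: b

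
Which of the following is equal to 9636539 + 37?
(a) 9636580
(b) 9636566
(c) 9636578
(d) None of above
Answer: d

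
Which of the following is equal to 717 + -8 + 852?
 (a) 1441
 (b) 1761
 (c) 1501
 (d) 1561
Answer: d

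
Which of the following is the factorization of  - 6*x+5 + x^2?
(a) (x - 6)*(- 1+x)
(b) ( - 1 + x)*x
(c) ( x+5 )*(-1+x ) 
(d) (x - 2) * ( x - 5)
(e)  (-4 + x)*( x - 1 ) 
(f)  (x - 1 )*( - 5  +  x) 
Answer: f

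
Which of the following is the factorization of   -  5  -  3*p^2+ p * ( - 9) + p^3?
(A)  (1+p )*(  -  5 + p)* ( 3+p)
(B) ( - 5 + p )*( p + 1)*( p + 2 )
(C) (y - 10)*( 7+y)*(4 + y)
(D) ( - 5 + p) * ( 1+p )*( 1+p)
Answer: D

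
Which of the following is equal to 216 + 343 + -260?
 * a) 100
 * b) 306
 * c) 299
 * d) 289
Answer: c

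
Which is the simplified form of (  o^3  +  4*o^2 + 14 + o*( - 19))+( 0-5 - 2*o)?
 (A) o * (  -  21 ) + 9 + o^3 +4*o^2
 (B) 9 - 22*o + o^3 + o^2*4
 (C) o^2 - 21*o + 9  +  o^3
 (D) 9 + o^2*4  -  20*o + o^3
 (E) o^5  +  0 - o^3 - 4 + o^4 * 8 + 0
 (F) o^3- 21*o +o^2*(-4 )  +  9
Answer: A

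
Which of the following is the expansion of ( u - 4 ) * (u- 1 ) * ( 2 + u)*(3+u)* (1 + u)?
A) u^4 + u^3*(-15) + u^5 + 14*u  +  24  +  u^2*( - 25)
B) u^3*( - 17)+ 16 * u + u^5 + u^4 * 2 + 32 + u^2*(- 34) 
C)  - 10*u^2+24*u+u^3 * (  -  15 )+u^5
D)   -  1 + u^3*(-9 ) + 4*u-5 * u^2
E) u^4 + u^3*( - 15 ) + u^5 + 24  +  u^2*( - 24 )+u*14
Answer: A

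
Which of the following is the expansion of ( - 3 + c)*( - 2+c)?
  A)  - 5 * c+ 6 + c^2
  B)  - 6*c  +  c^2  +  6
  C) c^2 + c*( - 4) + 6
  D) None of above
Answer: A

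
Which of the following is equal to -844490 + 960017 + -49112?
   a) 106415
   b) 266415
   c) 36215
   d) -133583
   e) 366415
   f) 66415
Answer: f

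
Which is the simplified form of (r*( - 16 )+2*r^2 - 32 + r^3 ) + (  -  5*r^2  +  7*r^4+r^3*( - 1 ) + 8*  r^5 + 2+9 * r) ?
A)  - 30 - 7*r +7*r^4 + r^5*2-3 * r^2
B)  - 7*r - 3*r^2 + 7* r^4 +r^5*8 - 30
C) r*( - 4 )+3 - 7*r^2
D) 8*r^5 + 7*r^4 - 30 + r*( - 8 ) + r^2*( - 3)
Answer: B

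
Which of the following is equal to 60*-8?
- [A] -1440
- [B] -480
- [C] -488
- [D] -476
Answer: B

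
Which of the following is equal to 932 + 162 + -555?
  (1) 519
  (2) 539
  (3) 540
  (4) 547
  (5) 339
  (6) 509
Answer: 2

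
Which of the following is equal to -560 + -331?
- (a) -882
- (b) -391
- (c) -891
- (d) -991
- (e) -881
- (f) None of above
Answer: c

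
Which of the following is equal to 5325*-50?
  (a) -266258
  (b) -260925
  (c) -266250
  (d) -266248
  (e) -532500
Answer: c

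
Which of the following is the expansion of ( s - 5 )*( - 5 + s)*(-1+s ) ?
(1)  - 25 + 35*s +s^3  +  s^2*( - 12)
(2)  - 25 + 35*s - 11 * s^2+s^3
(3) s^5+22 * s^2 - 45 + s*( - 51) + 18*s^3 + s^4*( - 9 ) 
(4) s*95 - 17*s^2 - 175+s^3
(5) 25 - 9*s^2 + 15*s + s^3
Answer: 2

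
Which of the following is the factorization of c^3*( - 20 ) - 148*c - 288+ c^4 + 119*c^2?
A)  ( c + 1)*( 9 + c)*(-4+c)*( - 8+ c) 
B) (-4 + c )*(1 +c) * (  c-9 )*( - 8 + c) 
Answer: B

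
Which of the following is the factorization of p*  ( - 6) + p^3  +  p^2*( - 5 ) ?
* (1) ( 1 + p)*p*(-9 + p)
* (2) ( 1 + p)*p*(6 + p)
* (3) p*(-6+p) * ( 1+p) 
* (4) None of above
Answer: 3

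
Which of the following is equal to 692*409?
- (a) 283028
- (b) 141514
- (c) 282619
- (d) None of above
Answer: a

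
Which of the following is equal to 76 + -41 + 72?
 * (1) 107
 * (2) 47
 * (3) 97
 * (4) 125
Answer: 1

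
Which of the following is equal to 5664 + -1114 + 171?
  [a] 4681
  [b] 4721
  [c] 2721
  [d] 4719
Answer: b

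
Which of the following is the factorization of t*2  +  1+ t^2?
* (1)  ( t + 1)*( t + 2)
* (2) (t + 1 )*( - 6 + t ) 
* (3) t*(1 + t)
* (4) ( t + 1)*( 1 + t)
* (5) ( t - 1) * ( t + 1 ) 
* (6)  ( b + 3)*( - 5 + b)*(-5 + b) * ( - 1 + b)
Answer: 4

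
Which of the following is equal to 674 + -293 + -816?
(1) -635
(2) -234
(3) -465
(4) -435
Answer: 4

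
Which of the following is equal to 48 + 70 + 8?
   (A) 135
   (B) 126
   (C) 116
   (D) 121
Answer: B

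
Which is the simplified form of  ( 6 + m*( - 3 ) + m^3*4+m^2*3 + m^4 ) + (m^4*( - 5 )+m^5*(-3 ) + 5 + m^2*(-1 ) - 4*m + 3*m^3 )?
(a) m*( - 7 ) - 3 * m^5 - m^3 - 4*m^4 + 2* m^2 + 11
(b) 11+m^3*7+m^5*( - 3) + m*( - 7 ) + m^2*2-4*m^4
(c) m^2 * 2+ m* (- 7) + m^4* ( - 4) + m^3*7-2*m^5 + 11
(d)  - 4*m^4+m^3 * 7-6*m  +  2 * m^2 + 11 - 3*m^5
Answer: b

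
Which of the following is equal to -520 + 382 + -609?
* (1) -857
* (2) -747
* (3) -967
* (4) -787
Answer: 2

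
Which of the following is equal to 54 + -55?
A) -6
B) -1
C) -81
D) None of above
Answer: B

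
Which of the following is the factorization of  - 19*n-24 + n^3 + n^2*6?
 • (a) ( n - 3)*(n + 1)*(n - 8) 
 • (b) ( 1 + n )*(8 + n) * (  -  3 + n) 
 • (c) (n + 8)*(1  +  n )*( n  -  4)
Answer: b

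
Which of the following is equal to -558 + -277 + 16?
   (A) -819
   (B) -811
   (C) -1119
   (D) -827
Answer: A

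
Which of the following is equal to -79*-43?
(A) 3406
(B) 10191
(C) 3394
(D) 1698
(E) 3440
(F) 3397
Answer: F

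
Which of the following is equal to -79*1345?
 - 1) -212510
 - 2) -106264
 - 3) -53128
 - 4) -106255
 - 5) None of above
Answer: 4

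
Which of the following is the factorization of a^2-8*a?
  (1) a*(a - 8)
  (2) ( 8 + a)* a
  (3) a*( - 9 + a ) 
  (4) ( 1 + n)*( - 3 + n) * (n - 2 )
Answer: 1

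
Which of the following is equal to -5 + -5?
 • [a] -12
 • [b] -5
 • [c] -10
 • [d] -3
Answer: c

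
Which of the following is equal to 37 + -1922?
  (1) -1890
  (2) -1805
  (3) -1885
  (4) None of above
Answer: 3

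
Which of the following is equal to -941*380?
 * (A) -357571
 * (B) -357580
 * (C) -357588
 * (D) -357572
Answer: B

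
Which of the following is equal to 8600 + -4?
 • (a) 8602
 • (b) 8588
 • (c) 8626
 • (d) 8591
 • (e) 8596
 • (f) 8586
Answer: e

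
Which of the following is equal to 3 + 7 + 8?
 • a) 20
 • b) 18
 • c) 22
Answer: b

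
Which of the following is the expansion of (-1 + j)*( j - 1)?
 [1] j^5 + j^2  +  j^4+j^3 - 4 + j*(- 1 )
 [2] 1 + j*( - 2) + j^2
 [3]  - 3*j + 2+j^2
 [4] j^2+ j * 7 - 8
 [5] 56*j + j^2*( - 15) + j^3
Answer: 2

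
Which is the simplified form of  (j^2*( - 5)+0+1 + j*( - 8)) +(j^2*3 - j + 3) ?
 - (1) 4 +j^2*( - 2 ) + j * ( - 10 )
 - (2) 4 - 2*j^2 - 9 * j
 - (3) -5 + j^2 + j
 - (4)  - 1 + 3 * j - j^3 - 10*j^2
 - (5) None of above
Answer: 2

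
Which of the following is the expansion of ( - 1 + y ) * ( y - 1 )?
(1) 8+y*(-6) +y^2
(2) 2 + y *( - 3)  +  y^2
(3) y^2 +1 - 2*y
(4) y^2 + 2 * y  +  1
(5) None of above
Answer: 3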